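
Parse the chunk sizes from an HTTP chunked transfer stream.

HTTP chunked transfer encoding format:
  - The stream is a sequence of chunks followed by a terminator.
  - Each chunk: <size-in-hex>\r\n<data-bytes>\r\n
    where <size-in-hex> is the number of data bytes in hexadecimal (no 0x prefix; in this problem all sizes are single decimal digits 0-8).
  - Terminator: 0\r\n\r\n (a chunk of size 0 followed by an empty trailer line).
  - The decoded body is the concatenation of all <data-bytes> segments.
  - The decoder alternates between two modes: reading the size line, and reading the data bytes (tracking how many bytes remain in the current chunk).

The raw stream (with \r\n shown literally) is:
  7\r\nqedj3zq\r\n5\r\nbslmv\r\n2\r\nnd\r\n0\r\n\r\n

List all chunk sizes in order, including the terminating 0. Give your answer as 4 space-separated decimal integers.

Answer: 7 5 2 0

Derivation:
Chunk 1: stream[0..1]='7' size=0x7=7, data at stream[3..10]='qedj3zq' -> body[0..7], body so far='qedj3zq'
Chunk 2: stream[12..13]='5' size=0x5=5, data at stream[15..20]='bslmv' -> body[7..12], body so far='qedj3zqbslmv'
Chunk 3: stream[22..23]='2' size=0x2=2, data at stream[25..27]='nd' -> body[12..14], body so far='qedj3zqbslmvnd'
Chunk 4: stream[29..30]='0' size=0 (terminator). Final body='qedj3zqbslmvnd' (14 bytes)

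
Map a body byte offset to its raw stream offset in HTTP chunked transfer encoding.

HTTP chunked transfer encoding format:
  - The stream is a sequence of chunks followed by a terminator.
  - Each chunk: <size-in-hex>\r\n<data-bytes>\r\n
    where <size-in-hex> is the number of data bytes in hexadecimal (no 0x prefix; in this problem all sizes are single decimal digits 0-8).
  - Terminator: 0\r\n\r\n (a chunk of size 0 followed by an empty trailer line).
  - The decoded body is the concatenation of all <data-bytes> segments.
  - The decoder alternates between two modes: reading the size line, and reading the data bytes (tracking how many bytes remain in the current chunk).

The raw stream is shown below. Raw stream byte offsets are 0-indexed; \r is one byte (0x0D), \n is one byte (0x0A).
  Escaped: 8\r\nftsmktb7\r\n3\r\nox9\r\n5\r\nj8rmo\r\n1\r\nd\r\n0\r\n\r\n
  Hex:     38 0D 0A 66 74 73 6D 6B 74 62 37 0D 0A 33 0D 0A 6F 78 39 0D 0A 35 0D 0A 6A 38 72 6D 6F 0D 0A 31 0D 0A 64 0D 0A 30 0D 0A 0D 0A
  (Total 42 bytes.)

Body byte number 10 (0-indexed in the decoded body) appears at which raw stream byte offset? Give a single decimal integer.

Answer: 18

Derivation:
Chunk 1: stream[0..1]='8' size=0x8=8, data at stream[3..11]='ftsmktb7' -> body[0..8], body so far='ftsmktb7'
Chunk 2: stream[13..14]='3' size=0x3=3, data at stream[16..19]='ox9' -> body[8..11], body so far='ftsmktb7ox9'
Chunk 3: stream[21..22]='5' size=0x5=5, data at stream[24..29]='j8rmo' -> body[11..16], body so far='ftsmktb7ox9j8rmo'
Chunk 4: stream[31..32]='1' size=0x1=1, data at stream[34..35]='d' -> body[16..17], body so far='ftsmktb7ox9j8rmod'
Chunk 5: stream[37..38]='0' size=0 (terminator). Final body='ftsmktb7ox9j8rmod' (17 bytes)
Body byte 10 at stream offset 18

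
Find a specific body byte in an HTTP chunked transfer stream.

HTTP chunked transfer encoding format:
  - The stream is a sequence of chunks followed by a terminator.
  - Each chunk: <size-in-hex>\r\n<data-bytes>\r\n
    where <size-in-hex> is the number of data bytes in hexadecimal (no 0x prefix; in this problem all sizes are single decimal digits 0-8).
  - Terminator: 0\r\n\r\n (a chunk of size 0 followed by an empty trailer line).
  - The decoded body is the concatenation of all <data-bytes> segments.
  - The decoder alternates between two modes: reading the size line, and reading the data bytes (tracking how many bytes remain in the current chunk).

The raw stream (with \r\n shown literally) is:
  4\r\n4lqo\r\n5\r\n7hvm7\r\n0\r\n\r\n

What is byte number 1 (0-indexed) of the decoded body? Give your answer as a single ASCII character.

Answer: l

Derivation:
Chunk 1: stream[0..1]='4' size=0x4=4, data at stream[3..7]='4lqo' -> body[0..4], body so far='4lqo'
Chunk 2: stream[9..10]='5' size=0x5=5, data at stream[12..17]='7hvm7' -> body[4..9], body so far='4lqo7hvm7'
Chunk 3: stream[19..20]='0' size=0 (terminator). Final body='4lqo7hvm7' (9 bytes)
Body byte 1 = 'l'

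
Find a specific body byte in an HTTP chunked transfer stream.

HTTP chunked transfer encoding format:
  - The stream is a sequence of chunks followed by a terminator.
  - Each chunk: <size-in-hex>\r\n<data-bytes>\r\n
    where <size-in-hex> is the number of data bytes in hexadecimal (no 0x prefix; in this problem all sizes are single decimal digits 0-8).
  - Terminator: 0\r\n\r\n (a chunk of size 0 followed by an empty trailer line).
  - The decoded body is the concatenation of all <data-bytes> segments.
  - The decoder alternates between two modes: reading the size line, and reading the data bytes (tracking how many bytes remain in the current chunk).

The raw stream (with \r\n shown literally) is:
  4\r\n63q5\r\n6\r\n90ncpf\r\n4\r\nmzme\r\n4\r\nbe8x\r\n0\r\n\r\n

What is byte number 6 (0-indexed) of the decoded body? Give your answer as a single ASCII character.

Answer: n

Derivation:
Chunk 1: stream[0..1]='4' size=0x4=4, data at stream[3..7]='63q5' -> body[0..4], body so far='63q5'
Chunk 2: stream[9..10]='6' size=0x6=6, data at stream[12..18]='90ncpf' -> body[4..10], body so far='63q590ncpf'
Chunk 3: stream[20..21]='4' size=0x4=4, data at stream[23..27]='mzme' -> body[10..14], body so far='63q590ncpfmzme'
Chunk 4: stream[29..30]='4' size=0x4=4, data at stream[32..36]='be8x' -> body[14..18], body so far='63q590ncpfmzmebe8x'
Chunk 5: stream[38..39]='0' size=0 (terminator). Final body='63q590ncpfmzmebe8x' (18 bytes)
Body byte 6 = 'n'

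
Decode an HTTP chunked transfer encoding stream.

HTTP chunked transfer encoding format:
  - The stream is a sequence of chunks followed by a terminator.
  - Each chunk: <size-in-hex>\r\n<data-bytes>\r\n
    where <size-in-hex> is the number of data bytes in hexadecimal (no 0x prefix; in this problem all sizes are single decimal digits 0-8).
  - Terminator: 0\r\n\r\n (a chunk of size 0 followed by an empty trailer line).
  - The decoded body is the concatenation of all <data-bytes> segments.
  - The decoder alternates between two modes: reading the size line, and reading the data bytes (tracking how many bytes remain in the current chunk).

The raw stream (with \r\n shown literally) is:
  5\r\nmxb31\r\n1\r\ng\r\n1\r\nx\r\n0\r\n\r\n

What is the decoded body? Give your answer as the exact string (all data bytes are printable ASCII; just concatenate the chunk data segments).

Answer: mxb31gx

Derivation:
Chunk 1: stream[0..1]='5' size=0x5=5, data at stream[3..8]='mxb31' -> body[0..5], body so far='mxb31'
Chunk 2: stream[10..11]='1' size=0x1=1, data at stream[13..14]='g' -> body[5..6], body so far='mxb31g'
Chunk 3: stream[16..17]='1' size=0x1=1, data at stream[19..20]='x' -> body[6..7], body so far='mxb31gx'
Chunk 4: stream[22..23]='0' size=0 (terminator). Final body='mxb31gx' (7 bytes)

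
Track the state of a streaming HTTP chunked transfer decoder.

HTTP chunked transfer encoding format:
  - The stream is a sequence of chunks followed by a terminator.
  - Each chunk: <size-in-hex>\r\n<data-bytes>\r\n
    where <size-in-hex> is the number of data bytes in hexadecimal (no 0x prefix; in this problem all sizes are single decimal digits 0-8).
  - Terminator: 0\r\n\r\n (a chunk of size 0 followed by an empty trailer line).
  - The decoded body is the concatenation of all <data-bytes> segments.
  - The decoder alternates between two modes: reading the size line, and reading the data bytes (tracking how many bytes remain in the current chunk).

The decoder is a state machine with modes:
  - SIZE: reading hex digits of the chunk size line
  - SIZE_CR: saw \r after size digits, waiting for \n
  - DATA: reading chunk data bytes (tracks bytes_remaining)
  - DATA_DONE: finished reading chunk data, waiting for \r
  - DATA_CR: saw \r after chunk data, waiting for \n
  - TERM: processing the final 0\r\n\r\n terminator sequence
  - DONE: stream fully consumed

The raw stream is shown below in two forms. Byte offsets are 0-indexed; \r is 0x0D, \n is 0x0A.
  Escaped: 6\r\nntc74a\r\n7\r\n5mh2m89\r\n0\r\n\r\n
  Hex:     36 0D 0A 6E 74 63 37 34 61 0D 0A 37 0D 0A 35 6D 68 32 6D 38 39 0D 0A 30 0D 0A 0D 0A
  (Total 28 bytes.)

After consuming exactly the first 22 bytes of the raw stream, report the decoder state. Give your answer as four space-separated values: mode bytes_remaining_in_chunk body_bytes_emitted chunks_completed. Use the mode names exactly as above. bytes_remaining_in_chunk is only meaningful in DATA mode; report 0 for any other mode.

Answer: DATA_CR 0 13 1

Derivation:
Byte 0 = '6': mode=SIZE remaining=0 emitted=0 chunks_done=0
Byte 1 = 0x0D: mode=SIZE_CR remaining=0 emitted=0 chunks_done=0
Byte 2 = 0x0A: mode=DATA remaining=6 emitted=0 chunks_done=0
Byte 3 = 'n': mode=DATA remaining=5 emitted=1 chunks_done=0
Byte 4 = 't': mode=DATA remaining=4 emitted=2 chunks_done=0
Byte 5 = 'c': mode=DATA remaining=3 emitted=3 chunks_done=0
Byte 6 = '7': mode=DATA remaining=2 emitted=4 chunks_done=0
Byte 7 = '4': mode=DATA remaining=1 emitted=5 chunks_done=0
Byte 8 = 'a': mode=DATA_DONE remaining=0 emitted=6 chunks_done=0
Byte 9 = 0x0D: mode=DATA_CR remaining=0 emitted=6 chunks_done=0
Byte 10 = 0x0A: mode=SIZE remaining=0 emitted=6 chunks_done=1
Byte 11 = '7': mode=SIZE remaining=0 emitted=6 chunks_done=1
Byte 12 = 0x0D: mode=SIZE_CR remaining=0 emitted=6 chunks_done=1
Byte 13 = 0x0A: mode=DATA remaining=7 emitted=6 chunks_done=1
Byte 14 = '5': mode=DATA remaining=6 emitted=7 chunks_done=1
Byte 15 = 'm': mode=DATA remaining=5 emitted=8 chunks_done=1
Byte 16 = 'h': mode=DATA remaining=4 emitted=9 chunks_done=1
Byte 17 = '2': mode=DATA remaining=3 emitted=10 chunks_done=1
Byte 18 = 'm': mode=DATA remaining=2 emitted=11 chunks_done=1
Byte 19 = '8': mode=DATA remaining=1 emitted=12 chunks_done=1
Byte 20 = '9': mode=DATA_DONE remaining=0 emitted=13 chunks_done=1
Byte 21 = 0x0D: mode=DATA_CR remaining=0 emitted=13 chunks_done=1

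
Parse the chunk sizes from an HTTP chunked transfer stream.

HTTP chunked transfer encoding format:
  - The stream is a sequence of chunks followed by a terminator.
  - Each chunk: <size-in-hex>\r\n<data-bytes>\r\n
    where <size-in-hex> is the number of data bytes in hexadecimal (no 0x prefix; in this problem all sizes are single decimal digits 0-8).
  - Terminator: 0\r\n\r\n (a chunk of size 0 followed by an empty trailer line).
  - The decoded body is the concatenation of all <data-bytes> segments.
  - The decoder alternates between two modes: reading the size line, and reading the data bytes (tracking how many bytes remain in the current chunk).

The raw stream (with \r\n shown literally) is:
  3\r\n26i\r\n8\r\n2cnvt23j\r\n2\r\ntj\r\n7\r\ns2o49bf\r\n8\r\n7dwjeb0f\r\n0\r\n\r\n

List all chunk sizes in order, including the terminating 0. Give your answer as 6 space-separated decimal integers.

Chunk 1: stream[0..1]='3' size=0x3=3, data at stream[3..6]='26i' -> body[0..3], body so far='26i'
Chunk 2: stream[8..9]='8' size=0x8=8, data at stream[11..19]='2cnvt23j' -> body[3..11], body so far='26i2cnvt23j'
Chunk 3: stream[21..22]='2' size=0x2=2, data at stream[24..26]='tj' -> body[11..13], body so far='26i2cnvt23jtj'
Chunk 4: stream[28..29]='7' size=0x7=7, data at stream[31..38]='s2o49bf' -> body[13..20], body so far='26i2cnvt23jtjs2o49bf'
Chunk 5: stream[40..41]='8' size=0x8=8, data at stream[43..51]='7dwjeb0f' -> body[20..28], body so far='26i2cnvt23jtjs2o49bf7dwjeb0f'
Chunk 6: stream[53..54]='0' size=0 (terminator). Final body='26i2cnvt23jtjs2o49bf7dwjeb0f' (28 bytes)

Answer: 3 8 2 7 8 0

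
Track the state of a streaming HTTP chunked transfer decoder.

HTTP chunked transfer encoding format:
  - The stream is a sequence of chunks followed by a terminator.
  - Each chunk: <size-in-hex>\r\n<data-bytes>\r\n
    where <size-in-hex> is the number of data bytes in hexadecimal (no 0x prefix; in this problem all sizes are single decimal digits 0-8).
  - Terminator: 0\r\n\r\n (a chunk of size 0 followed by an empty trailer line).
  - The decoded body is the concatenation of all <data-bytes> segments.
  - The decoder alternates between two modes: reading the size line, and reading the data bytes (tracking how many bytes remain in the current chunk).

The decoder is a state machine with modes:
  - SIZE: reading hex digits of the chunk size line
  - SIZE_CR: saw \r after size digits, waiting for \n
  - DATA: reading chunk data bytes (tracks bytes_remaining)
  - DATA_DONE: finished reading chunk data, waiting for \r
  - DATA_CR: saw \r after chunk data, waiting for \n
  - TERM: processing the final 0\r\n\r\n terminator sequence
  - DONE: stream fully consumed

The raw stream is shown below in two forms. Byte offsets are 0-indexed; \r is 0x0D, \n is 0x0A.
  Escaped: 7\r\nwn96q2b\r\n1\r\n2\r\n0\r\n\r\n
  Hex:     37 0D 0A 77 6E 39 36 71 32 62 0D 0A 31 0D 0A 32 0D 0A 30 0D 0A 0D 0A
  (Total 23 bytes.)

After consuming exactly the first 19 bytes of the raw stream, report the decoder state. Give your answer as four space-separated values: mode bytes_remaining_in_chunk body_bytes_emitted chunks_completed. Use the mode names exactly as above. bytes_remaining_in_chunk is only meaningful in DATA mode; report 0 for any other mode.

Byte 0 = '7': mode=SIZE remaining=0 emitted=0 chunks_done=0
Byte 1 = 0x0D: mode=SIZE_CR remaining=0 emitted=0 chunks_done=0
Byte 2 = 0x0A: mode=DATA remaining=7 emitted=0 chunks_done=0
Byte 3 = 'w': mode=DATA remaining=6 emitted=1 chunks_done=0
Byte 4 = 'n': mode=DATA remaining=5 emitted=2 chunks_done=0
Byte 5 = '9': mode=DATA remaining=4 emitted=3 chunks_done=0
Byte 6 = '6': mode=DATA remaining=3 emitted=4 chunks_done=0
Byte 7 = 'q': mode=DATA remaining=2 emitted=5 chunks_done=0
Byte 8 = '2': mode=DATA remaining=1 emitted=6 chunks_done=0
Byte 9 = 'b': mode=DATA_DONE remaining=0 emitted=7 chunks_done=0
Byte 10 = 0x0D: mode=DATA_CR remaining=0 emitted=7 chunks_done=0
Byte 11 = 0x0A: mode=SIZE remaining=0 emitted=7 chunks_done=1
Byte 12 = '1': mode=SIZE remaining=0 emitted=7 chunks_done=1
Byte 13 = 0x0D: mode=SIZE_CR remaining=0 emitted=7 chunks_done=1
Byte 14 = 0x0A: mode=DATA remaining=1 emitted=7 chunks_done=1
Byte 15 = '2': mode=DATA_DONE remaining=0 emitted=8 chunks_done=1
Byte 16 = 0x0D: mode=DATA_CR remaining=0 emitted=8 chunks_done=1
Byte 17 = 0x0A: mode=SIZE remaining=0 emitted=8 chunks_done=2
Byte 18 = '0': mode=SIZE remaining=0 emitted=8 chunks_done=2

Answer: SIZE 0 8 2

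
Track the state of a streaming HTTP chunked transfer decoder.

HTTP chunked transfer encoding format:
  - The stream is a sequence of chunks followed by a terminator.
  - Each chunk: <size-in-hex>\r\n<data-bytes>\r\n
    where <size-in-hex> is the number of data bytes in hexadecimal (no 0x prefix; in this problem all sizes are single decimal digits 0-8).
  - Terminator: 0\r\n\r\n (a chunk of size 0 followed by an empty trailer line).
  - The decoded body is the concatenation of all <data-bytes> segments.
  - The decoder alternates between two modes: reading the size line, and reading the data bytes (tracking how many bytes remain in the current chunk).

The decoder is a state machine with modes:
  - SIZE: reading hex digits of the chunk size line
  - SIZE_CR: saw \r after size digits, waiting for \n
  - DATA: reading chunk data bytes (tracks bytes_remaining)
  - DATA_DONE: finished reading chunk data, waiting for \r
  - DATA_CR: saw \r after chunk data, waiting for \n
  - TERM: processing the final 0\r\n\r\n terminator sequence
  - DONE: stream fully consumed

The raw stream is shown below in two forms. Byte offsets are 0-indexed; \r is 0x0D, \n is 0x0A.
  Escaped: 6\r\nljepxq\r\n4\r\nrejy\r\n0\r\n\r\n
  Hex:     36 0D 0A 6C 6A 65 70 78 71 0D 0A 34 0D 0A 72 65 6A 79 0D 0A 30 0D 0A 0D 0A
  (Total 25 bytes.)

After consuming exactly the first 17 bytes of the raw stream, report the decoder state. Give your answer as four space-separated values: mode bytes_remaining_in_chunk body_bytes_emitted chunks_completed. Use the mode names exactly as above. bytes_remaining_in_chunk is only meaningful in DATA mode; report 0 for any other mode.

Answer: DATA 1 9 1

Derivation:
Byte 0 = '6': mode=SIZE remaining=0 emitted=0 chunks_done=0
Byte 1 = 0x0D: mode=SIZE_CR remaining=0 emitted=0 chunks_done=0
Byte 2 = 0x0A: mode=DATA remaining=6 emitted=0 chunks_done=0
Byte 3 = 'l': mode=DATA remaining=5 emitted=1 chunks_done=0
Byte 4 = 'j': mode=DATA remaining=4 emitted=2 chunks_done=0
Byte 5 = 'e': mode=DATA remaining=3 emitted=3 chunks_done=0
Byte 6 = 'p': mode=DATA remaining=2 emitted=4 chunks_done=0
Byte 7 = 'x': mode=DATA remaining=1 emitted=5 chunks_done=0
Byte 8 = 'q': mode=DATA_DONE remaining=0 emitted=6 chunks_done=0
Byte 9 = 0x0D: mode=DATA_CR remaining=0 emitted=6 chunks_done=0
Byte 10 = 0x0A: mode=SIZE remaining=0 emitted=6 chunks_done=1
Byte 11 = '4': mode=SIZE remaining=0 emitted=6 chunks_done=1
Byte 12 = 0x0D: mode=SIZE_CR remaining=0 emitted=6 chunks_done=1
Byte 13 = 0x0A: mode=DATA remaining=4 emitted=6 chunks_done=1
Byte 14 = 'r': mode=DATA remaining=3 emitted=7 chunks_done=1
Byte 15 = 'e': mode=DATA remaining=2 emitted=8 chunks_done=1
Byte 16 = 'j': mode=DATA remaining=1 emitted=9 chunks_done=1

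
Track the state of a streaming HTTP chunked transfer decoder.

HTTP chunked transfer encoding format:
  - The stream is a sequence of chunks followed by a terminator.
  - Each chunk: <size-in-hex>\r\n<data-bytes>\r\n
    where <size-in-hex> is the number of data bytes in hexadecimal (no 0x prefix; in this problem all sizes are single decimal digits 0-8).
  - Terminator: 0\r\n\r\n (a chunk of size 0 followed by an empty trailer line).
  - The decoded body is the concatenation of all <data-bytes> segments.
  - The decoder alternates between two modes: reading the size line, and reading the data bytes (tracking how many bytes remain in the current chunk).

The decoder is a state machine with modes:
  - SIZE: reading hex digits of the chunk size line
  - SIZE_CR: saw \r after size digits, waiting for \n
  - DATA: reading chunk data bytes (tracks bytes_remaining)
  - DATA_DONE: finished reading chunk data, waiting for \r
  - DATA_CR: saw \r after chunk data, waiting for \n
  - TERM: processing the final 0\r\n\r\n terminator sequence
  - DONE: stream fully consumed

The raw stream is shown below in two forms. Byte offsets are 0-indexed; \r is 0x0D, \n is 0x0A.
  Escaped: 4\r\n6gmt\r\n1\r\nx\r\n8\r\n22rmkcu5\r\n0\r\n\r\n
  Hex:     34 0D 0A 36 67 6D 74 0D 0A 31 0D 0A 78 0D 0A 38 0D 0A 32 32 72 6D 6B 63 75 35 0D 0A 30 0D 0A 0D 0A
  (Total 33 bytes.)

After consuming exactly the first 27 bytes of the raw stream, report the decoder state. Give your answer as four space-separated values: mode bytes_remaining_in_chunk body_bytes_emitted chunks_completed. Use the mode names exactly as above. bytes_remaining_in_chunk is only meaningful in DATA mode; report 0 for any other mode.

Byte 0 = '4': mode=SIZE remaining=0 emitted=0 chunks_done=0
Byte 1 = 0x0D: mode=SIZE_CR remaining=0 emitted=0 chunks_done=0
Byte 2 = 0x0A: mode=DATA remaining=4 emitted=0 chunks_done=0
Byte 3 = '6': mode=DATA remaining=3 emitted=1 chunks_done=0
Byte 4 = 'g': mode=DATA remaining=2 emitted=2 chunks_done=0
Byte 5 = 'm': mode=DATA remaining=1 emitted=3 chunks_done=0
Byte 6 = 't': mode=DATA_DONE remaining=0 emitted=4 chunks_done=0
Byte 7 = 0x0D: mode=DATA_CR remaining=0 emitted=4 chunks_done=0
Byte 8 = 0x0A: mode=SIZE remaining=0 emitted=4 chunks_done=1
Byte 9 = '1': mode=SIZE remaining=0 emitted=4 chunks_done=1
Byte 10 = 0x0D: mode=SIZE_CR remaining=0 emitted=4 chunks_done=1
Byte 11 = 0x0A: mode=DATA remaining=1 emitted=4 chunks_done=1
Byte 12 = 'x': mode=DATA_DONE remaining=0 emitted=5 chunks_done=1
Byte 13 = 0x0D: mode=DATA_CR remaining=0 emitted=5 chunks_done=1
Byte 14 = 0x0A: mode=SIZE remaining=0 emitted=5 chunks_done=2
Byte 15 = '8': mode=SIZE remaining=0 emitted=5 chunks_done=2
Byte 16 = 0x0D: mode=SIZE_CR remaining=0 emitted=5 chunks_done=2
Byte 17 = 0x0A: mode=DATA remaining=8 emitted=5 chunks_done=2
Byte 18 = '2': mode=DATA remaining=7 emitted=6 chunks_done=2
Byte 19 = '2': mode=DATA remaining=6 emitted=7 chunks_done=2
Byte 20 = 'r': mode=DATA remaining=5 emitted=8 chunks_done=2
Byte 21 = 'm': mode=DATA remaining=4 emitted=9 chunks_done=2
Byte 22 = 'k': mode=DATA remaining=3 emitted=10 chunks_done=2
Byte 23 = 'c': mode=DATA remaining=2 emitted=11 chunks_done=2
Byte 24 = 'u': mode=DATA remaining=1 emitted=12 chunks_done=2
Byte 25 = '5': mode=DATA_DONE remaining=0 emitted=13 chunks_done=2
Byte 26 = 0x0D: mode=DATA_CR remaining=0 emitted=13 chunks_done=2

Answer: DATA_CR 0 13 2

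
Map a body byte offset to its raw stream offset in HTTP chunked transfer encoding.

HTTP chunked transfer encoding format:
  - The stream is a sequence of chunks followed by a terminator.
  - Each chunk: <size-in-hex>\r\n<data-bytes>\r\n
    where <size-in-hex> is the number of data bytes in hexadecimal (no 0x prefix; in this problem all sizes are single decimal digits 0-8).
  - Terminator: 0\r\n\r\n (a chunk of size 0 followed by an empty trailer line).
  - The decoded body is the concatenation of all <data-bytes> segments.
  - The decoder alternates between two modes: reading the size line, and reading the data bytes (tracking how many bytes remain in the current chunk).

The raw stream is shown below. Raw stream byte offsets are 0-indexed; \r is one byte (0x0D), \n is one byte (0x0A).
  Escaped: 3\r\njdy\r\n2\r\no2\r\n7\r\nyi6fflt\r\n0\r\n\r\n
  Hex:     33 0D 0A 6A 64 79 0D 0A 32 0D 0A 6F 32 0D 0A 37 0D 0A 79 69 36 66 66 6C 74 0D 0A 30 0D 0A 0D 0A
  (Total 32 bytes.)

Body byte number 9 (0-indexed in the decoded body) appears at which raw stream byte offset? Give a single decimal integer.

Chunk 1: stream[0..1]='3' size=0x3=3, data at stream[3..6]='jdy' -> body[0..3], body so far='jdy'
Chunk 2: stream[8..9]='2' size=0x2=2, data at stream[11..13]='o2' -> body[3..5], body so far='jdyo2'
Chunk 3: stream[15..16]='7' size=0x7=7, data at stream[18..25]='yi6fflt' -> body[5..12], body so far='jdyo2yi6fflt'
Chunk 4: stream[27..28]='0' size=0 (terminator). Final body='jdyo2yi6fflt' (12 bytes)
Body byte 9 at stream offset 22

Answer: 22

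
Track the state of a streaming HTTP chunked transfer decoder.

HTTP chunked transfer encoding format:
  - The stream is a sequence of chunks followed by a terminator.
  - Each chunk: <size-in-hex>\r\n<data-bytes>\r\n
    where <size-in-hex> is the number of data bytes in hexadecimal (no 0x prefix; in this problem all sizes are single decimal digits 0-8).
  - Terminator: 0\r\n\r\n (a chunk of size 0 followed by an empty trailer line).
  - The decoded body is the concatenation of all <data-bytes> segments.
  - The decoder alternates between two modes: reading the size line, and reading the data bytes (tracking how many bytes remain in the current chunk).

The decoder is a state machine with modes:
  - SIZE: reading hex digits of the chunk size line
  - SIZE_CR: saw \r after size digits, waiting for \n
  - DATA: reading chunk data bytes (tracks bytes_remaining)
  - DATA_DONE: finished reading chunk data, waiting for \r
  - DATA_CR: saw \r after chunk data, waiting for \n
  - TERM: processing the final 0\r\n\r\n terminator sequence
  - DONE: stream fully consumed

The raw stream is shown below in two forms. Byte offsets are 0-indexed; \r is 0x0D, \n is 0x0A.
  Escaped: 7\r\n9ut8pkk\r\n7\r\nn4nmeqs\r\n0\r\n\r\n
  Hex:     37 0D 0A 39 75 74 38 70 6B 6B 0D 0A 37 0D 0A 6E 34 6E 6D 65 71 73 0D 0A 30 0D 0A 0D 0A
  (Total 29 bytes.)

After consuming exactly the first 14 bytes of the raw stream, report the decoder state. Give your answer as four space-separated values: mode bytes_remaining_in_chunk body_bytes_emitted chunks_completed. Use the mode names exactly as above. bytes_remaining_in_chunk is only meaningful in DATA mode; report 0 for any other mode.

Answer: SIZE_CR 0 7 1

Derivation:
Byte 0 = '7': mode=SIZE remaining=0 emitted=0 chunks_done=0
Byte 1 = 0x0D: mode=SIZE_CR remaining=0 emitted=0 chunks_done=0
Byte 2 = 0x0A: mode=DATA remaining=7 emitted=0 chunks_done=0
Byte 3 = '9': mode=DATA remaining=6 emitted=1 chunks_done=0
Byte 4 = 'u': mode=DATA remaining=5 emitted=2 chunks_done=0
Byte 5 = 't': mode=DATA remaining=4 emitted=3 chunks_done=0
Byte 6 = '8': mode=DATA remaining=3 emitted=4 chunks_done=0
Byte 7 = 'p': mode=DATA remaining=2 emitted=5 chunks_done=0
Byte 8 = 'k': mode=DATA remaining=1 emitted=6 chunks_done=0
Byte 9 = 'k': mode=DATA_DONE remaining=0 emitted=7 chunks_done=0
Byte 10 = 0x0D: mode=DATA_CR remaining=0 emitted=7 chunks_done=0
Byte 11 = 0x0A: mode=SIZE remaining=0 emitted=7 chunks_done=1
Byte 12 = '7': mode=SIZE remaining=0 emitted=7 chunks_done=1
Byte 13 = 0x0D: mode=SIZE_CR remaining=0 emitted=7 chunks_done=1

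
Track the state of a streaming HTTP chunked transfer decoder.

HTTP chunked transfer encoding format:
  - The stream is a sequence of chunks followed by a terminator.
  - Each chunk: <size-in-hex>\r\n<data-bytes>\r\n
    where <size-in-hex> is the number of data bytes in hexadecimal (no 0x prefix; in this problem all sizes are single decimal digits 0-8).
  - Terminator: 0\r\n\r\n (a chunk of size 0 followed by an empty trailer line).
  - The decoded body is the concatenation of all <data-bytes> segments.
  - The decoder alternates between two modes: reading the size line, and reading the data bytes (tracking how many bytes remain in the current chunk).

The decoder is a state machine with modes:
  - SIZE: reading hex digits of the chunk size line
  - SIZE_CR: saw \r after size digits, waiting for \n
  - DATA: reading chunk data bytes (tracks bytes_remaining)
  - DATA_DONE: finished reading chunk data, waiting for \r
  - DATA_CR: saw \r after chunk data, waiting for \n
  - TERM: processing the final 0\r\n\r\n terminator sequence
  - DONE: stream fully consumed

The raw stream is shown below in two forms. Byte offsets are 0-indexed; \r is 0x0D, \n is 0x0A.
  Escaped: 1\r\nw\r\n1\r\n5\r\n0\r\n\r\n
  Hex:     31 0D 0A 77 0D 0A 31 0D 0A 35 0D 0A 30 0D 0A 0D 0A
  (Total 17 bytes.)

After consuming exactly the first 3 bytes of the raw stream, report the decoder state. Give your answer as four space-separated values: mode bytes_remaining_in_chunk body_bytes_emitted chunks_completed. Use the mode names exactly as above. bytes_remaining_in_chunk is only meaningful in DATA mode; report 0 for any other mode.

Byte 0 = '1': mode=SIZE remaining=0 emitted=0 chunks_done=0
Byte 1 = 0x0D: mode=SIZE_CR remaining=0 emitted=0 chunks_done=0
Byte 2 = 0x0A: mode=DATA remaining=1 emitted=0 chunks_done=0

Answer: DATA 1 0 0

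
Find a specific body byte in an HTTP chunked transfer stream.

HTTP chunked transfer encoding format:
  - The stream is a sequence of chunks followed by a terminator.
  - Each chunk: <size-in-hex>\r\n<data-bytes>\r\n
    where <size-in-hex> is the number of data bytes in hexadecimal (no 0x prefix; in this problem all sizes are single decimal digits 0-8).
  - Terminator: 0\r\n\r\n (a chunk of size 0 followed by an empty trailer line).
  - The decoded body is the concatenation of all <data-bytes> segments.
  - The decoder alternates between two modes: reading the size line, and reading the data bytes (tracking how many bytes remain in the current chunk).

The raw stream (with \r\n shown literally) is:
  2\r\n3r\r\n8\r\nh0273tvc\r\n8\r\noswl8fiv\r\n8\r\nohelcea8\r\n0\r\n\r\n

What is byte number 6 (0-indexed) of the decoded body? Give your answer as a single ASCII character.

Answer: 3

Derivation:
Chunk 1: stream[0..1]='2' size=0x2=2, data at stream[3..5]='3r' -> body[0..2], body so far='3r'
Chunk 2: stream[7..8]='8' size=0x8=8, data at stream[10..18]='h0273tvc' -> body[2..10], body so far='3rh0273tvc'
Chunk 3: stream[20..21]='8' size=0x8=8, data at stream[23..31]='oswl8fiv' -> body[10..18], body so far='3rh0273tvcoswl8fiv'
Chunk 4: stream[33..34]='8' size=0x8=8, data at stream[36..44]='ohelcea8' -> body[18..26], body so far='3rh0273tvcoswl8fivohelcea8'
Chunk 5: stream[46..47]='0' size=0 (terminator). Final body='3rh0273tvcoswl8fivohelcea8' (26 bytes)
Body byte 6 = '3'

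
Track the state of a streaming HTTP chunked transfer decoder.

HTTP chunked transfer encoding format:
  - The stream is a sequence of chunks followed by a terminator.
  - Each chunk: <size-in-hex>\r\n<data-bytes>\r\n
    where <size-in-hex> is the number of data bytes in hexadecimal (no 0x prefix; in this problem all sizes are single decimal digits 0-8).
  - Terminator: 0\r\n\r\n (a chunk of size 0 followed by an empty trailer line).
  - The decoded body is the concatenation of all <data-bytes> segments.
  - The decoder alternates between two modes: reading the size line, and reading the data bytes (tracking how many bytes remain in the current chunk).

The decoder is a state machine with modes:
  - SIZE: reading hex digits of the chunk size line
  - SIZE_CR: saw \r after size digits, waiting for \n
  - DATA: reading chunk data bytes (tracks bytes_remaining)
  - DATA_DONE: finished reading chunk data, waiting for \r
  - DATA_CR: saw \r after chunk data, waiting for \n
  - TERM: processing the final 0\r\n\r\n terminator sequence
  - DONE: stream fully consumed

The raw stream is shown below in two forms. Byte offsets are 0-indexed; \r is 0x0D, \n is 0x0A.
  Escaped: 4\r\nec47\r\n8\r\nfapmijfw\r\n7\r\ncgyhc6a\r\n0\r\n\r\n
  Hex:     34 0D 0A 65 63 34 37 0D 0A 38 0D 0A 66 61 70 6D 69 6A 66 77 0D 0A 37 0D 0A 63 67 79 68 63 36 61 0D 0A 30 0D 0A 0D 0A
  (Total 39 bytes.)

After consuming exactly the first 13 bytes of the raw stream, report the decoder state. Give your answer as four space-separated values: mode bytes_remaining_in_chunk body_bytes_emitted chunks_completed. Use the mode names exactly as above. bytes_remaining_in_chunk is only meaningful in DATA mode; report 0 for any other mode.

Byte 0 = '4': mode=SIZE remaining=0 emitted=0 chunks_done=0
Byte 1 = 0x0D: mode=SIZE_CR remaining=0 emitted=0 chunks_done=0
Byte 2 = 0x0A: mode=DATA remaining=4 emitted=0 chunks_done=0
Byte 3 = 'e': mode=DATA remaining=3 emitted=1 chunks_done=0
Byte 4 = 'c': mode=DATA remaining=2 emitted=2 chunks_done=0
Byte 5 = '4': mode=DATA remaining=1 emitted=3 chunks_done=0
Byte 6 = '7': mode=DATA_DONE remaining=0 emitted=4 chunks_done=0
Byte 7 = 0x0D: mode=DATA_CR remaining=0 emitted=4 chunks_done=0
Byte 8 = 0x0A: mode=SIZE remaining=0 emitted=4 chunks_done=1
Byte 9 = '8': mode=SIZE remaining=0 emitted=4 chunks_done=1
Byte 10 = 0x0D: mode=SIZE_CR remaining=0 emitted=4 chunks_done=1
Byte 11 = 0x0A: mode=DATA remaining=8 emitted=4 chunks_done=1
Byte 12 = 'f': mode=DATA remaining=7 emitted=5 chunks_done=1

Answer: DATA 7 5 1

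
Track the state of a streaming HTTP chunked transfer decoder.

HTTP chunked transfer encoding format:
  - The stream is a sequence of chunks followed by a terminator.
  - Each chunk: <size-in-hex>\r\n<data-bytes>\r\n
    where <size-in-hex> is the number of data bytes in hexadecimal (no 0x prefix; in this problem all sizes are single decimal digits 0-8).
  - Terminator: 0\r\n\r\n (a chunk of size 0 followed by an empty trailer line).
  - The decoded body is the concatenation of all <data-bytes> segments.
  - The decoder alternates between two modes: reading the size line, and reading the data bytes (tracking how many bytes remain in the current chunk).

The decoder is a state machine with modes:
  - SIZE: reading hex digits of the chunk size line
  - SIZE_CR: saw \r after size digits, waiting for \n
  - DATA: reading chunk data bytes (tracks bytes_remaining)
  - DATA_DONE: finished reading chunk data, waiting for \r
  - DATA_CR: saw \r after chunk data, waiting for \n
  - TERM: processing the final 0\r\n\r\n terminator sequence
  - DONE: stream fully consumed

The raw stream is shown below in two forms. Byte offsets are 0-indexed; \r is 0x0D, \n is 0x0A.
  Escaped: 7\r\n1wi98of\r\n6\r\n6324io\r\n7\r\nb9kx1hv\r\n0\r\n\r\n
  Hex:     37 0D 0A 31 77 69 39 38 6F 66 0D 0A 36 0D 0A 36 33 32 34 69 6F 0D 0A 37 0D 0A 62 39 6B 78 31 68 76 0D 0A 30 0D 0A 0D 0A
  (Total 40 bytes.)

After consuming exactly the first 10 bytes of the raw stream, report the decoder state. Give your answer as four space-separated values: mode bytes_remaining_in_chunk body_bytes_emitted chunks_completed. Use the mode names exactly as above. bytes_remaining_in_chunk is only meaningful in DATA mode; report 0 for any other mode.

Answer: DATA_DONE 0 7 0

Derivation:
Byte 0 = '7': mode=SIZE remaining=0 emitted=0 chunks_done=0
Byte 1 = 0x0D: mode=SIZE_CR remaining=0 emitted=0 chunks_done=0
Byte 2 = 0x0A: mode=DATA remaining=7 emitted=0 chunks_done=0
Byte 3 = '1': mode=DATA remaining=6 emitted=1 chunks_done=0
Byte 4 = 'w': mode=DATA remaining=5 emitted=2 chunks_done=0
Byte 5 = 'i': mode=DATA remaining=4 emitted=3 chunks_done=0
Byte 6 = '9': mode=DATA remaining=3 emitted=4 chunks_done=0
Byte 7 = '8': mode=DATA remaining=2 emitted=5 chunks_done=0
Byte 8 = 'o': mode=DATA remaining=1 emitted=6 chunks_done=0
Byte 9 = 'f': mode=DATA_DONE remaining=0 emitted=7 chunks_done=0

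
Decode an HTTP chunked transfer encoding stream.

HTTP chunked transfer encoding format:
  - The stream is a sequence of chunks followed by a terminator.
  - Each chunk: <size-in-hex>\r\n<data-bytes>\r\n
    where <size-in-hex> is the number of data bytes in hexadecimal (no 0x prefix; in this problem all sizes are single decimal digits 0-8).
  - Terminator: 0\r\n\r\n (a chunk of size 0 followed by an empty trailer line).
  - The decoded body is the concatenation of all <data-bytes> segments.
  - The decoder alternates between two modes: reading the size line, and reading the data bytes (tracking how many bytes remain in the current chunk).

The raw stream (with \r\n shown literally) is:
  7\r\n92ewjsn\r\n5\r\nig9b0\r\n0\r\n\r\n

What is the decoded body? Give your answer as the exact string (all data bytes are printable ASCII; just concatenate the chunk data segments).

Chunk 1: stream[0..1]='7' size=0x7=7, data at stream[3..10]='92ewjsn' -> body[0..7], body so far='92ewjsn'
Chunk 2: stream[12..13]='5' size=0x5=5, data at stream[15..20]='ig9b0' -> body[7..12], body so far='92ewjsnig9b0'
Chunk 3: stream[22..23]='0' size=0 (terminator). Final body='92ewjsnig9b0' (12 bytes)

Answer: 92ewjsnig9b0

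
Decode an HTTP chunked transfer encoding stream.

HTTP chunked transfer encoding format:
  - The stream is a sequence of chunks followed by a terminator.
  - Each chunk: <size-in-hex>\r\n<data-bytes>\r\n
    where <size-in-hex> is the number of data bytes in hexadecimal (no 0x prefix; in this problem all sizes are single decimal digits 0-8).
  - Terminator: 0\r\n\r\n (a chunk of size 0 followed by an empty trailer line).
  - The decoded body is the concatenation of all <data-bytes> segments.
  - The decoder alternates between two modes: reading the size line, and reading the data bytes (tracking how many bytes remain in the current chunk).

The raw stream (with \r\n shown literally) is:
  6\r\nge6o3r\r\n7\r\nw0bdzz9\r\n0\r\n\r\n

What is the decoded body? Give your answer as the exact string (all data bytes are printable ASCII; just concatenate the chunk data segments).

Chunk 1: stream[0..1]='6' size=0x6=6, data at stream[3..9]='ge6o3r' -> body[0..6], body so far='ge6o3r'
Chunk 2: stream[11..12]='7' size=0x7=7, data at stream[14..21]='w0bdzz9' -> body[6..13], body so far='ge6o3rw0bdzz9'
Chunk 3: stream[23..24]='0' size=0 (terminator). Final body='ge6o3rw0bdzz9' (13 bytes)

Answer: ge6o3rw0bdzz9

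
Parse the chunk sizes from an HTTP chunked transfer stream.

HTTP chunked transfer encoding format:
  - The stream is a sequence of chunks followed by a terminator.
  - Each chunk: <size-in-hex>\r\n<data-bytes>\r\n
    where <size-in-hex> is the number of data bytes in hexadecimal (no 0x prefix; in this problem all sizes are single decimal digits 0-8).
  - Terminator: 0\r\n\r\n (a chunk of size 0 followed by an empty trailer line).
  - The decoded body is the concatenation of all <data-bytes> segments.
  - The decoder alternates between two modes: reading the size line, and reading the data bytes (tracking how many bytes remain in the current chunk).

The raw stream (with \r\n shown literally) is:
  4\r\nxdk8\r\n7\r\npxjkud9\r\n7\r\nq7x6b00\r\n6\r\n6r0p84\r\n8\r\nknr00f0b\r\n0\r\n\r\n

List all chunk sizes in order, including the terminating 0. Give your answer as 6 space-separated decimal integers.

Answer: 4 7 7 6 8 0

Derivation:
Chunk 1: stream[0..1]='4' size=0x4=4, data at stream[3..7]='xdk8' -> body[0..4], body so far='xdk8'
Chunk 2: stream[9..10]='7' size=0x7=7, data at stream[12..19]='pxjkud9' -> body[4..11], body so far='xdk8pxjkud9'
Chunk 3: stream[21..22]='7' size=0x7=7, data at stream[24..31]='q7x6b00' -> body[11..18], body so far='xdk8pxjkud9q7x6b00'
Chunk 4: stream[33..34]='6' size=0x6=6, data at stream[36..42]='6r0p84' -> body[18..24], body so far='xdk8pxjkud9q7x6b006r0p84'
Chunk 5: stream[44..45]='8' size=0x8=8, data at stream[47..55]='knr00f0b' -> body[24..32], body so far='xdk8pxjkud9q7x6b006r0p84knr00f0b'
Chunk 6: stream[57..58]='0' size=0 (terminator). Final body='xdk8pxjkud9q7x6b006r0p84knr00f0b' (32 bytes)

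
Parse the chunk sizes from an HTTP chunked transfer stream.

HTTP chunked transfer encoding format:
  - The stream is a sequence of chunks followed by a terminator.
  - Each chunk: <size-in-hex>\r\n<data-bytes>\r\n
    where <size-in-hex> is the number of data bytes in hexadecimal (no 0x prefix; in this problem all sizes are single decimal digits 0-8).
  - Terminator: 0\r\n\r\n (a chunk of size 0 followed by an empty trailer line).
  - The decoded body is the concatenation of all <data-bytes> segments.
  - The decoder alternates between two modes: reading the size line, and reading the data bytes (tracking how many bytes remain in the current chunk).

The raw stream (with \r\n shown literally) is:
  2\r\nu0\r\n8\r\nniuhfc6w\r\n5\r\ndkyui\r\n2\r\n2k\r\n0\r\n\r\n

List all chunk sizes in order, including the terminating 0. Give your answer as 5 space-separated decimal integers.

Answer: 2 8 5 2 0

Derivation:
Chunk 1: stream[0..1]='2' size=0x2=2, data at stream[3..5]='u0' -> body[0..2], body so far='u0'
Chunk 2: stream[7..8]='8' size=0x8=8, data at stream[10..18]='niuhfc6w' -> body[2..10], body so far='u0niuhfc6w'
Chunk 3: stream[20..21]='5' size=0x5=5, data at stream[23..28]='dkyui' -> body[10..15], body so far='u0niuhfc6wdkyui'
Chunk 4: stream[30..31]='2' size=0x2=2, data at stream[33..35]='2k' -> body[15..17], body so far='u0niuhfc6wdkyui2k'
Chunk 5: stream[37..38]='0' size=0 (terminator). Final body='u0niuhfc6wdkyui2k' (17 bytes)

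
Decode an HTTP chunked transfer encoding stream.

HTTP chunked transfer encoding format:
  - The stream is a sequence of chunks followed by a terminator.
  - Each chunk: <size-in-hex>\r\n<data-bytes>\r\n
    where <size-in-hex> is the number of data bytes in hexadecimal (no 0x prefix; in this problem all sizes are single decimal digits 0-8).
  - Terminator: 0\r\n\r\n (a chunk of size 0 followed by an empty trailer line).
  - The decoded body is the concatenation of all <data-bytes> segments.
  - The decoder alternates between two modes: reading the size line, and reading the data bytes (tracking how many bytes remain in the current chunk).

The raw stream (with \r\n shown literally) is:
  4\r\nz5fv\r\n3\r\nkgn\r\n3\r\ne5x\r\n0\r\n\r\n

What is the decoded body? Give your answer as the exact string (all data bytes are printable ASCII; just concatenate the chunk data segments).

Answer: z5fvkgne5x

Derivation:
Chunk 1: stream[0..1]='4' size=0x4=4, data at stream[3..7]='z5fv' -> body[0..4], body so far='z5fv'
Chunk 2: stream[9..10]='3' size=0x3=3, data at stream[12..15]='kgn' -> body[4..7], body so far='z5fvkgn'
Chunk 3: stream[17..18]='3' size=0x3=3, data at stream[20..23]='e5x' -> body[7..10], body so far='z5fvkgne5x'
Chunk 4: stream[25..26]='0' size=0 (terminator). Final body='z5fvkgne5x' (10 bytes)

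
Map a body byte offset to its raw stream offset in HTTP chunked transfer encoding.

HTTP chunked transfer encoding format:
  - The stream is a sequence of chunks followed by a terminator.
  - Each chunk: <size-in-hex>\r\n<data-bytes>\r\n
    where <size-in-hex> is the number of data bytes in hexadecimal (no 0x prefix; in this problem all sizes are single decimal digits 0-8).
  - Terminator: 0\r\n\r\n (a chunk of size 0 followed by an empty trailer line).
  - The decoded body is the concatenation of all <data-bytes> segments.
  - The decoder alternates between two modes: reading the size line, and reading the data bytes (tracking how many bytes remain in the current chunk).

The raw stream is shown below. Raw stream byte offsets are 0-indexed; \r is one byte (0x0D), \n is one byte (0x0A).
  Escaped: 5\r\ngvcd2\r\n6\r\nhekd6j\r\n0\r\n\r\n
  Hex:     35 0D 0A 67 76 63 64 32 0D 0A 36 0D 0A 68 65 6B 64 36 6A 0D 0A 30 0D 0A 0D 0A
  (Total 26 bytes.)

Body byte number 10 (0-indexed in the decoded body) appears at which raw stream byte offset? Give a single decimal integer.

Answer: 18

Derivation:
Chunk 1: stream[0..1]='5' size=0x5=5, data at stream[3..8]='gvcd2' -> body[0..5], body so far='gvcd2'
Chunk 2: stream[10..11]='6' size=0x6=6, data at stream[13..19]='hekd6j' -> body[5..11], body so far='gvcd2hekd6j'
Chunk 3: stream[21..22]='0' size=0 (terminator). Final body='gvcd2hekd6j' (11 bytes)
Body byte 10 at stream offset 18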